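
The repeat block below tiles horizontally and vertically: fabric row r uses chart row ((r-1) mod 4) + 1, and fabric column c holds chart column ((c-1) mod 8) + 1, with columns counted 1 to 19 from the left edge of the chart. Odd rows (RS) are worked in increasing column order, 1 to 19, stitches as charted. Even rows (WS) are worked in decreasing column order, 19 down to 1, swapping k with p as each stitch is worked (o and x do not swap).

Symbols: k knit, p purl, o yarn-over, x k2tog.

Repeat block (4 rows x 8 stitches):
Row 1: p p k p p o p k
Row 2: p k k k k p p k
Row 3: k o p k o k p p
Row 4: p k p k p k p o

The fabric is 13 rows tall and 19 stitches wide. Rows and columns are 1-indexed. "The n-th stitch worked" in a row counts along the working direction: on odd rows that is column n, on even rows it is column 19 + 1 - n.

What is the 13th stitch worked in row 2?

For row 2: chart row = ((2-1) mod 4) + 1 = 2; this is a WS (even) row.
Chart row 2 tiled across columns 1-19: p k k k k p p k p k k k k p p k p k k
WS: work from column 19 back to column 1 (reverse the tiled row), swapping k<->p (o and x unchanged).
Row 2 as worked: p p k p k k p p p p k p k k p p p p k
Stitch 13 in working order -> k

== STITCH ==
k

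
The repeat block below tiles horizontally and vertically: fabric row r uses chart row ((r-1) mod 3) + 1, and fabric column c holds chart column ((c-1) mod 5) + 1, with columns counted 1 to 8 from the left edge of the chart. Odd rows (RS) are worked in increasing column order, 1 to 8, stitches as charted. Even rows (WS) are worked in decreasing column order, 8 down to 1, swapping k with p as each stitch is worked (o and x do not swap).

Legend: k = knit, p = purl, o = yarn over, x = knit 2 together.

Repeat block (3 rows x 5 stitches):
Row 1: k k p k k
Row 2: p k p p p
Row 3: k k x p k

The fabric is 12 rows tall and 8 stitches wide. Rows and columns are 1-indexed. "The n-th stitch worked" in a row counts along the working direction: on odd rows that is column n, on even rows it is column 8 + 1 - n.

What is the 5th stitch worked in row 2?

For row 2: chart row = ((2-1) mod 3) + 1 = 2; this is a WS (even) row.
Chart row 2 tiled across columns 1-8: p k p p p p k p
Wrong side: read the tiled row from column 8 down to 1 and exchange k with p (leave o, x).
Row 2 as worked: k p k k k k p k
Stitch 5 in working order -> k

Result:
k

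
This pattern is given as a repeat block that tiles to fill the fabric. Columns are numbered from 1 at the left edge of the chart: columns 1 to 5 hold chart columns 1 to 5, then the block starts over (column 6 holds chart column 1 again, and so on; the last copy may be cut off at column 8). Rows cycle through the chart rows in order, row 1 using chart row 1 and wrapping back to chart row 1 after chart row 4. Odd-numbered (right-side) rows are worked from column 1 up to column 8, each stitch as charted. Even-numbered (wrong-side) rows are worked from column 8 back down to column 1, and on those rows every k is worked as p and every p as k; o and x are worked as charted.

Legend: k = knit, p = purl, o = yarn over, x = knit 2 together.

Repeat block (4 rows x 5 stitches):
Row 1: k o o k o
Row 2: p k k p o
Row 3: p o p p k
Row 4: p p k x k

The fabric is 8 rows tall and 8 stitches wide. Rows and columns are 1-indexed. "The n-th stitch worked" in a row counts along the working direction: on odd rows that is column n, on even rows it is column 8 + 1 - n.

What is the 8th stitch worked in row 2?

Stitch:
k

Derivation:
Row 2: (2-1) mod 4 = 1, so use chart row 2. Even row -> WS.
Chart row 2 tiled across columns 1-8: p k k p o p k k
WS row: flip the tiled sequence (start at column 8) and apply k<->p; o and x stay.
Row 2 as worked: p p k o k p p k
Stitch 8 in working order -> k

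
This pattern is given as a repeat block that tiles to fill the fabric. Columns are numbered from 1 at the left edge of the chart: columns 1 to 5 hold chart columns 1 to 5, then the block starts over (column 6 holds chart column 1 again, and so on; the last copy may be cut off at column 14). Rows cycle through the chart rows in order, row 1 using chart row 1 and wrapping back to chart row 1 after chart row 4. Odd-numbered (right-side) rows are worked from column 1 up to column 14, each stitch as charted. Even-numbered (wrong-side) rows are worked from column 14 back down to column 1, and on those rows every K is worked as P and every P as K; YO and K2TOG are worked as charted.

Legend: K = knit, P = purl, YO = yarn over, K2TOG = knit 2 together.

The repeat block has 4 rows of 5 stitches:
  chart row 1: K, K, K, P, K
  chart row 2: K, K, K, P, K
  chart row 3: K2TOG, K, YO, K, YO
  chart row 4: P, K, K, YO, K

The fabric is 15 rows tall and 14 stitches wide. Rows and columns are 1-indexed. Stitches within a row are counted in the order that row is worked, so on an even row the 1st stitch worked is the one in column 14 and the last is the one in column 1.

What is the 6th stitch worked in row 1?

Row 1 uses chart row ((1-1) mod 4)+1 = 1. Row 1 is odd, so RS.
Chart row 1 tiled across columns 1-14: K K K P K K K K P K K K K P
RS: work column 1 to column 14, symbols as charted — the tiled row is the row as worked.
Stitch 6 in working order -> K

== STITCH ==
K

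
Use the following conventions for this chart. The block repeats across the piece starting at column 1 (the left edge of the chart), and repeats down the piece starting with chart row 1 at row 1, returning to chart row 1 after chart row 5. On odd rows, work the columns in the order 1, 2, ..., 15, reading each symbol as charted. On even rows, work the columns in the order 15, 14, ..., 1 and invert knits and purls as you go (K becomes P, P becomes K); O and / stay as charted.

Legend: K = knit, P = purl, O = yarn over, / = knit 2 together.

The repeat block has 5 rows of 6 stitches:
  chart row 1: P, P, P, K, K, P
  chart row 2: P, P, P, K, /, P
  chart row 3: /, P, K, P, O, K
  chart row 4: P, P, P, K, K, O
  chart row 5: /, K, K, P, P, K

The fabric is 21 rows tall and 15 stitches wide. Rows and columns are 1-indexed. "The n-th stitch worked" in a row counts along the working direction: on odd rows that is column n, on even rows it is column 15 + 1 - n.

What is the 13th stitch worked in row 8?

Result:
P

Derivation:
For row 8: chart row = ((8-1) mod 5) + 1 = 3; this is a WS (even) row.
Chart row 3 tiled across columns 1-15: / P K P O K / P K P O K / P K
WS row: flip the tiled sequence (start at column 15) and apply K<->P; O and / stay.
Row 8 as worked: P K / P O K P K / P O K P K /
Counting 13 along the worked row gives P.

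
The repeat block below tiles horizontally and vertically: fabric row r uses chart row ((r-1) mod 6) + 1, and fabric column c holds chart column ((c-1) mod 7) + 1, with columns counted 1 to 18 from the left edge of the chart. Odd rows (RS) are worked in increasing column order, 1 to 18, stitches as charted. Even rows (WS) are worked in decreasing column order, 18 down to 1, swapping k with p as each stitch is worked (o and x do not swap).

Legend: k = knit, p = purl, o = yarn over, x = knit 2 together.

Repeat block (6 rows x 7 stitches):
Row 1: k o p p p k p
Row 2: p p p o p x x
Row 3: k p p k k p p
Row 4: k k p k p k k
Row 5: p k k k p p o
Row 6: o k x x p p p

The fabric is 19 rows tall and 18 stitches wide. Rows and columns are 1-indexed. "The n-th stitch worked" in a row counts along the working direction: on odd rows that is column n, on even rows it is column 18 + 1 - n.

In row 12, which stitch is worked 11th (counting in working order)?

For row 12: chart row = ((12-1) mod 6) + 1 = 6; this is a WS (even) row.
Chart row 6 tiled across columns 1-18: o k x x p p p o k x x p p p o k x x
Wrong side: read the tiled row from column 18 down to 1 and exchange k with p (leave o, x).
Row 12 as worked: x x p o k k k x x p o k k k x x p o
Counting 11 along the worked row gives o.

Stitch:
o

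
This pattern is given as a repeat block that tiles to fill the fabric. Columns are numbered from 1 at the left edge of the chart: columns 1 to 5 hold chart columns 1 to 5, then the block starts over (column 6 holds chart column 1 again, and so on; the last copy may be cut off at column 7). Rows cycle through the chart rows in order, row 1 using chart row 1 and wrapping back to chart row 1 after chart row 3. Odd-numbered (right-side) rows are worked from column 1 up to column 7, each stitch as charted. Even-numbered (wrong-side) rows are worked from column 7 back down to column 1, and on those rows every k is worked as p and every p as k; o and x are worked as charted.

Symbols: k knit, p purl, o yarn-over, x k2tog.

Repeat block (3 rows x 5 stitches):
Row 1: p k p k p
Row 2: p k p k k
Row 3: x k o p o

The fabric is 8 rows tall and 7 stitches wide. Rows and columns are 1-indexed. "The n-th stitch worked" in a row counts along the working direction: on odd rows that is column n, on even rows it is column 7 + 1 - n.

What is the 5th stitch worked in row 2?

== STITCH ==
k

Derivation:
Row 2: (2-1) mod 3 = 1, so use chart row 2. Even row -> WS.
Chart row 2 tiled across columns 1-7: p k p k k p k
WS: work from column 7 back to column 1 (reverse the tiled row), swapping k<->p (o and x unchanged).
Row 2 as worked: p k p p k p k
The 5th stitch worked is k.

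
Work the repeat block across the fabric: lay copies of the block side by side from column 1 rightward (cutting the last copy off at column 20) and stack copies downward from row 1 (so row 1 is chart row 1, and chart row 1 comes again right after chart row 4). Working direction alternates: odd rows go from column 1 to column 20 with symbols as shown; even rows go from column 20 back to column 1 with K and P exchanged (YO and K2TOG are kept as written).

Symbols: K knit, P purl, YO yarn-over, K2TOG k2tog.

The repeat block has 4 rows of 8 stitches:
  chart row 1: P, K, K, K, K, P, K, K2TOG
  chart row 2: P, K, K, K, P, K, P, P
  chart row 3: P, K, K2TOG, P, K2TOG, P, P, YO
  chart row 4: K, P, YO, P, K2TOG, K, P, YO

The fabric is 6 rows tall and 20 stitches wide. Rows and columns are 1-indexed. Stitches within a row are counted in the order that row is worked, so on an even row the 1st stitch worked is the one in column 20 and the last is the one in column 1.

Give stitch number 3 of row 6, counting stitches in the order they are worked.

Row 6: (6-1) mod 4 = 1, so use chart row 2. Even row -> WS.
Chart row 2 tiled across columns 1-20: P K K K P K P P P K K K P K P P P K K K
WS row: flip the tiled sequence (start at column 20) and apply K<->P; YO and K2TOG stay.
Row 6 as worked: P P P K K K P K P P P K K K P K P P P K
Counting 3 along the worked row gives P.

Result:
P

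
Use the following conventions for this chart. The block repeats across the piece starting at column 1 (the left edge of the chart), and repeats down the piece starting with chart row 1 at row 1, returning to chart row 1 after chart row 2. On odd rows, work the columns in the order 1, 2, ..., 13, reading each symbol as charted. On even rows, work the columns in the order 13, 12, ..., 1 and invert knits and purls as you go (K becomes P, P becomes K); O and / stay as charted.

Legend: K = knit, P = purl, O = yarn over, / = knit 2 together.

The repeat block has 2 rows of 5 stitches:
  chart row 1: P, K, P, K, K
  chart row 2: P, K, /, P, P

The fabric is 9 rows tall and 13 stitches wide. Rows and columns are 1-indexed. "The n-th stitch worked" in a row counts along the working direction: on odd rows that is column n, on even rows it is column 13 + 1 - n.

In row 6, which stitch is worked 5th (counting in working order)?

For row 6: chart row = ((6-1) mod 2) + 1 = 2; this is a WS (even) row.
Chart row 2 tiled across columns 1-13: P K / P P P K / P P P K /
WS row: flip the tiled sequence (start at column 13) and apply K<->P; O and / stay.
Row 6 as worked: / P K K K / P K K K / P K
Counting 5 along the worked row gives K.

Stitch:
K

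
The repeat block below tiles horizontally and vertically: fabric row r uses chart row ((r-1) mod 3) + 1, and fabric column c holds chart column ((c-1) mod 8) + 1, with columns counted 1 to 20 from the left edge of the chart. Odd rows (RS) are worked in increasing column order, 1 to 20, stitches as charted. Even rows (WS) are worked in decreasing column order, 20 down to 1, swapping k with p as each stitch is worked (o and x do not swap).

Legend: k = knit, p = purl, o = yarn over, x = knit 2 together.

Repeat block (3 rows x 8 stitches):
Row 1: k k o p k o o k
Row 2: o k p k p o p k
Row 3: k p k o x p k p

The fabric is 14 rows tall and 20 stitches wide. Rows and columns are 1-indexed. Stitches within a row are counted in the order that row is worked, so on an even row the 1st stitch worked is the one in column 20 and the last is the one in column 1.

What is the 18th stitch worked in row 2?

Row 2 uses chart row ((2-1) mod 3)+1 = 2. Row 2 is even, so WS.
Chart row 2 tiled across columns 1-20: o k p k p o p k o k p k p o p k o k p k
WS row: flip the tiled sequence (start at column 20) and apply k<->p; o and x stay.
Row 2 as worked: p k p o p k o k p k p o p k o k p k p o
Counting 18 along the worked row gives k.

Stitch:
k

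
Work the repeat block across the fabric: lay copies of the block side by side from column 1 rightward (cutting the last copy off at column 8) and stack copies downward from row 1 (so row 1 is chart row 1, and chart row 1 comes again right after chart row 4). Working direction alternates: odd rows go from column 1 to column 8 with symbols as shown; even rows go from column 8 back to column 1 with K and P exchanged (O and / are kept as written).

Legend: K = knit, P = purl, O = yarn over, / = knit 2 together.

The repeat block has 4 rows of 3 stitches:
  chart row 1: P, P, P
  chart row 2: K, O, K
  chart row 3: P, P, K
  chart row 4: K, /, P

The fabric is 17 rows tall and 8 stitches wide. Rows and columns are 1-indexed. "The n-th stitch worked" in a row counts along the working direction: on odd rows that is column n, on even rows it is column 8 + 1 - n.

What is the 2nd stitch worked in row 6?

For row 6: chart row = ((6-1) mod 4) + 1 = 2; this is a WS (even) row.
Chart row 2 tiled across columns 1-8: K O K K O K K O
Wrong side: read the tiled row from column 8 down to 1 and exchange K with P (leave O, /).
Row 6 as worked: O P P O P P O P
Counting 2 along the worked row gives P.

Stitch:
P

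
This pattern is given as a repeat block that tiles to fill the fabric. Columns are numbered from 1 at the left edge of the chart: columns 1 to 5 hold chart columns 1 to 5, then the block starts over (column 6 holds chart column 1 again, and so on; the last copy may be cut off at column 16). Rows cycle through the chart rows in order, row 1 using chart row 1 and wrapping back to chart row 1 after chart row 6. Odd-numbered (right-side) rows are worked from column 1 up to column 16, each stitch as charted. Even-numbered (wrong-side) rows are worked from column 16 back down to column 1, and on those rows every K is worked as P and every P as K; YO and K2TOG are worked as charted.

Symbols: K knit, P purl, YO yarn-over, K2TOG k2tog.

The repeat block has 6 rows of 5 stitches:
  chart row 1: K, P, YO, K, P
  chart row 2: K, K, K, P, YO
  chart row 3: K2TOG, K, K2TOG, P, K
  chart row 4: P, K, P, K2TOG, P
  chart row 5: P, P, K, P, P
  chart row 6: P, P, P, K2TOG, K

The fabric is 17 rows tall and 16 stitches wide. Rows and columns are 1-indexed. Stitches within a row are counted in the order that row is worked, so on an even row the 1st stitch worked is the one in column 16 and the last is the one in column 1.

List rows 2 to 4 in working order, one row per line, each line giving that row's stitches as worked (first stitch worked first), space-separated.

Rows as worked:
P YO K P P P YO K P P P YO K P P P
K2TOG K K2TOG P K K2TOG K K2TOG P K K2TOG K K2TOG P K K2TOG
K K K2TOG K P K K K2TOG K P K K K2TOG K P K

Derivation:
Row 2: chart row 2, WS - tiled (columns 1-16): K K K P YO K K K P YO K K K P YO K; work from column 16 back to 1 with K<->P swapped.
Row 3: chart row 3, RS - tile across columns 1-16 and work as-is.
Row 4: chart row 4, WS - tiled (columns 1-16): P K P K2TOG P P K P K2TOG P P K P K2TOG P P; work from column 16 back to 1 with K<->P swapped.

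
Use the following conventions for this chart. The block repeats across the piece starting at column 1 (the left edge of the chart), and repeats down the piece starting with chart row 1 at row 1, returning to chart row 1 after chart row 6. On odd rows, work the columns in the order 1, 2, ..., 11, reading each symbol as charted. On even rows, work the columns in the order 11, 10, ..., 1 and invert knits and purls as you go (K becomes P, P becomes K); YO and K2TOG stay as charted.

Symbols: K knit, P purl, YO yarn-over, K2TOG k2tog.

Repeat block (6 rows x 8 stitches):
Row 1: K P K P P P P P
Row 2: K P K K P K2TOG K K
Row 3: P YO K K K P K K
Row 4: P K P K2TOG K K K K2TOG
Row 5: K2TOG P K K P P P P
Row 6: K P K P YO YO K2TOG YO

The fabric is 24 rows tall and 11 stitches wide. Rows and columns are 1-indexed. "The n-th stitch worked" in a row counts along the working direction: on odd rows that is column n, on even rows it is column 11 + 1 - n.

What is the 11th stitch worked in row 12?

Result:
P

Derivation:
Row 12: (12-1) mod 6 = 5, so use chart row 6. Even row -> WS.
Chart row 6 tiled across columns 1-11: K P K P YO YO K2TOG YO K P K
WS row: flip the tiled sequence (start at column 11) and apply K<->P; YO and K2TOG stay.
Row 12 as worked: P K P YO K2TOG YO YO K P K P
Stitch 11 in working order -> P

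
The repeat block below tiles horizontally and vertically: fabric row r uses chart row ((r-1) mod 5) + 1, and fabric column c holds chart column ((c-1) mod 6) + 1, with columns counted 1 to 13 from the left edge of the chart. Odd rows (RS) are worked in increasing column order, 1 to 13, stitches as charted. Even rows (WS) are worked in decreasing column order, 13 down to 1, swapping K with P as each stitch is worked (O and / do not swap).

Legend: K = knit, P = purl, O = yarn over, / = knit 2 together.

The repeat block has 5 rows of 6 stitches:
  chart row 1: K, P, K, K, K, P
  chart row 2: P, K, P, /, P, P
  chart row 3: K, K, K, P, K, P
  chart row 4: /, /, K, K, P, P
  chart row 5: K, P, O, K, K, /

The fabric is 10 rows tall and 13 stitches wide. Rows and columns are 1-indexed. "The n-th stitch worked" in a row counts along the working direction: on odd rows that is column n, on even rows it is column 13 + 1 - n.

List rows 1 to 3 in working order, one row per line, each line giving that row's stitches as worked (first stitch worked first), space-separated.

Row 1: chart row 1, RS - tile across columns 1-13 and work as-is.
Row 2: chart row 2, WS - tiled (columns 1-13): P K P / P P P K P / P P P; work from column 13 back to 1 with K<->P swapped.
Row 3: chart row 3, RS - tile across columns 1-13 and work as-is.

== ROWS AS WORKED ==
K P K K K P K P K K K P K
K K K / K P K K K / K P K
K K K P K P K K K P K P K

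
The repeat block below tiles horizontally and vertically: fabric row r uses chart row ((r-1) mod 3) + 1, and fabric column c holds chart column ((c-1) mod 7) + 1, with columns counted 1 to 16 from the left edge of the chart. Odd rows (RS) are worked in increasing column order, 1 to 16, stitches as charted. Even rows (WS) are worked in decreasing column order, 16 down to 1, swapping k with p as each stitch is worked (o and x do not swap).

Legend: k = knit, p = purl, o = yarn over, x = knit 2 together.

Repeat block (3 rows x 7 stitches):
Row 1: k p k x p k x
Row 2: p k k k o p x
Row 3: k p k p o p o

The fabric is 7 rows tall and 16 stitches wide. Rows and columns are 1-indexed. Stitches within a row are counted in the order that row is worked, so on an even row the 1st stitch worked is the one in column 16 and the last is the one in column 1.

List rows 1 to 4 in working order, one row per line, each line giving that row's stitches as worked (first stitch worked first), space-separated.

== ROWS AS WORKED ==
k p k x p k x k p k x p k x k p
p k x k o p p p k x k o p p p k
k p k p o p o k p k p o p o k p
k p x p k x p k p x p k x p k p

Derivation:
Row 1: chart row 1, RS - tile across columns 1-16 and work as-is.
Row 2: chart row 2, WS - tiled (columns 1-16): p k k k o p x p k k k o p x p k; work from column 16 back to 1 with k<->p swapped.
Row 3: chart row 3, RS - tile across columns 1-16 and work as-is.
Row 4: chart row 1, WS - tiled (columns 1-16): k p k x p k x k p k x p k x k p; work from column 16 back to 1 with k<->p swapped.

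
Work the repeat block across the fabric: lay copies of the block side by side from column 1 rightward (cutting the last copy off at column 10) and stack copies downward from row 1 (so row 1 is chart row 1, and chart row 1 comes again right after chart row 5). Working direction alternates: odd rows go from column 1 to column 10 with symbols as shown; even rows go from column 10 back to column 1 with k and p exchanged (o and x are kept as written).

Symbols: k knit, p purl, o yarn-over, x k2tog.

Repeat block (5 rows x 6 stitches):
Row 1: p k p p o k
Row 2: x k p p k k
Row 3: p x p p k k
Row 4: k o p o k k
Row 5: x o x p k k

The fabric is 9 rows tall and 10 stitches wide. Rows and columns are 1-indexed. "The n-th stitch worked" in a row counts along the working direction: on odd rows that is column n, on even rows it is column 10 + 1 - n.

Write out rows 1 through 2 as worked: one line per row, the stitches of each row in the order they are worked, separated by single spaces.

== ROWS AS WORKED ==
p k p p o k p k p p
k k p x p p k k p x

Derivation:
Row 1: chart row 1, RS - tile across columns 1-10 and work as-is.
Row 2: chart row 2, WS - tiled (columns 1-10): x k p p k k x k p p; work from column 10 back to 1 with k<->p swapped.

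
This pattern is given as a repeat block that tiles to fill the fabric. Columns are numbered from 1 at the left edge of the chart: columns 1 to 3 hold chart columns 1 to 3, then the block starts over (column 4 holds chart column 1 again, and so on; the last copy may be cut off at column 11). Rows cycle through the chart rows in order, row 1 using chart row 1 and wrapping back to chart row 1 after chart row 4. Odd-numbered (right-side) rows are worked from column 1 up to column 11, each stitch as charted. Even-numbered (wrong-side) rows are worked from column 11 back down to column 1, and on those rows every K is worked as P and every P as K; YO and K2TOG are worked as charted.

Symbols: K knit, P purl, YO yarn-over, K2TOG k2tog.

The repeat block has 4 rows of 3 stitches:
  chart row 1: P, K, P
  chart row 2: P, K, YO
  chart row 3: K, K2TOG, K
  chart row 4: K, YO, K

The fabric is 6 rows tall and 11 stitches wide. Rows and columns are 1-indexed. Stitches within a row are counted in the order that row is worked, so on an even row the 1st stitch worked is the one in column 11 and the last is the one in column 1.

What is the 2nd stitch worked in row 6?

Row 6: (6-1) mod 4 = 1, so use chart row 2. Even row -> WS.
Chart row 2 tiled across columns 1-11: P K YO P K YO P K YO P K
Wrong side: read the tiled row from column 11 down to 1 and exchange K with P (leave YO, K2TOG).
Row 6 as worked: P K YO P K YO P K YO P K
Stitch 2 in working order -> K

Result:
K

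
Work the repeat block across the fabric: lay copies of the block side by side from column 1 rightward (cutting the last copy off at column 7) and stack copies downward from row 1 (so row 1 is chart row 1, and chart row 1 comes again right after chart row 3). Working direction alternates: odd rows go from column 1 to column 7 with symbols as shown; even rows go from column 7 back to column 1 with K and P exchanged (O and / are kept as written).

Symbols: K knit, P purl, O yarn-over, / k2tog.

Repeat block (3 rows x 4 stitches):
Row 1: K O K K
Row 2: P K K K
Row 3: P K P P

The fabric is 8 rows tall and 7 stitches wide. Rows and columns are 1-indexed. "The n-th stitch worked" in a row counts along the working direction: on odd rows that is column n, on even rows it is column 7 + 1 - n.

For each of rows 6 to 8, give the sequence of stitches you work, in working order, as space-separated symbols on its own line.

Result:
K P K K K P K
K O K K K O K
P P K P P P K

Derivation:
Row 6: chart row 3, WS - tiled (columns 1-7): P K P P P K P; work from column 7 back to 1 with K<->P swapped.
Row 7: chart row 1, RS - tile across columns 1-7 and work as-is.
Row 8: chart row 2, WS - tiled (columns 1-7): P K K K P K K; work from column 7 back to 1 with K<->P swapped.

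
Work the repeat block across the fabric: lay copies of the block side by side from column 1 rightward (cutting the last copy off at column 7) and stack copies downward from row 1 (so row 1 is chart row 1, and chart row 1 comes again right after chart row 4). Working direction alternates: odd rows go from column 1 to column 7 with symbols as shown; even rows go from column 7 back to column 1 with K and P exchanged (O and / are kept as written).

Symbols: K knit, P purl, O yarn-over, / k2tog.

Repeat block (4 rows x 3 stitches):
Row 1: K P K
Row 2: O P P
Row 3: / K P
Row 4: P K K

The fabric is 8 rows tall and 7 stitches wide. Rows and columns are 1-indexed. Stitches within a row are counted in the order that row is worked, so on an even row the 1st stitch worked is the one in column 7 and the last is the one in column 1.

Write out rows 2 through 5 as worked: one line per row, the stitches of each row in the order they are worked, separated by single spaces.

== ROWS AS WORKED ==
O K K O K K O
/ K P / K P /
K P P K P P K
K P K K P K K

Derivation:
Row 2: chart row 2, WS - tiled (columns 1-7): O P P O P P O; work from column 7 back to 1 with K<->P swapped.
Row 3: chart row 3, RS - tile across columns 1-7 and work as-is.
Row 4: chart row 4, WS - tiled (columns 1-7): P K K P K K P; work from column 7 back to 1 with K<->P swapped.
Row 5: chart row 1, RS - tile across columns 1-7 and work as-is.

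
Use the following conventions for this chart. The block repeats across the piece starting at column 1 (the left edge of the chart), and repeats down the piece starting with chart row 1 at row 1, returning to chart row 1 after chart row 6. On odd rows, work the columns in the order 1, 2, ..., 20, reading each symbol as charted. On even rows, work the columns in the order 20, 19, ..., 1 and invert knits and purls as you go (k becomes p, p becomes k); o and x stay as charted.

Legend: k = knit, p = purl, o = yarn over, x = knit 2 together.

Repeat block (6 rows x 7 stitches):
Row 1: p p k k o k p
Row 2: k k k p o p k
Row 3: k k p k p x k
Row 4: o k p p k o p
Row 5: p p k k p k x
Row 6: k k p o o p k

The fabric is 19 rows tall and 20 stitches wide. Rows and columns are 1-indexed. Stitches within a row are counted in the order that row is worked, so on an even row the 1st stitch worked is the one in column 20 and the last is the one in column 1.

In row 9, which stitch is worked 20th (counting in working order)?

Row 9 uses chart row ((9-1) mod 6)+1 = 3. Row 9 is odd, so RS.
Chart row 3 tiled across columns 1-20: k k p k p x k k k p k p x k k k p k p x
Right side: take the tiled row as-is (worked left to right from column 1).
Stitch 20 in working order -> x

Stitch:
x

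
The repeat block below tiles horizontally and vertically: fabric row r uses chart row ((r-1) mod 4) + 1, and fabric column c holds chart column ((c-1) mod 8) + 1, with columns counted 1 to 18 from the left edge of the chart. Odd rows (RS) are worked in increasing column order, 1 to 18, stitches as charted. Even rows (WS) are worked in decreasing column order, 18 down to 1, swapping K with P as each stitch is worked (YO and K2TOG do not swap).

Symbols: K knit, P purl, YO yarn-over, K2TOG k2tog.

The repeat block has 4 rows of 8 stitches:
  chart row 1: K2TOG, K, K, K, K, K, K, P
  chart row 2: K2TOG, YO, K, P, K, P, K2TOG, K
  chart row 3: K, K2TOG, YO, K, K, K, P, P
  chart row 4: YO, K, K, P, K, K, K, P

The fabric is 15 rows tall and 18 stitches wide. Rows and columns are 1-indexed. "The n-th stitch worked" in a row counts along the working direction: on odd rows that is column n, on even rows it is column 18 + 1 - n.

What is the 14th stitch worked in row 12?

Row 12 uses chart row ((12-1) mod 4)+1 = 4. Row 12 is even, so WS.
Chart row 4 tiled across columns 1-18: YO K K P K K K P YO K K P K K K P YO K
Wrong side: read the tiled row from column 18 down to 1 and exchange K with P (leave YO, K2TOG).
Row 12 as worked: P YO K P P P K P P YO K P P P K P P YO
Counting 14 along the worked row gives P.

Stitch:
P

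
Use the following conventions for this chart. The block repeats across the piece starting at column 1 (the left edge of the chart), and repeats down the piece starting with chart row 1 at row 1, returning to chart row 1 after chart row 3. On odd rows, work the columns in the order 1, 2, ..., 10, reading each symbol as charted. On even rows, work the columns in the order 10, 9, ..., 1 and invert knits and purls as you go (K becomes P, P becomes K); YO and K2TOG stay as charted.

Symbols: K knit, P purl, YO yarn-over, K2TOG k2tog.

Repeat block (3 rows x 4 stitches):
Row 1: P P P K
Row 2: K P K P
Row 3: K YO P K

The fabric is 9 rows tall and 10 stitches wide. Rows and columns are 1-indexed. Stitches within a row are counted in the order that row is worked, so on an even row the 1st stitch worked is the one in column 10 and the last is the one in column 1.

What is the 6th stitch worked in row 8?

Result:
P

Derivation:
For row 8: chart row = ((8-1) mod 3) + 1 = 2; this is a WS (even) row.
Chart row 2 tiled across columns 1-10: K P K P K P K P K P
WS: work from column 10 back to column 1 (reverse the tiled row), swapping K<->P (YO and K2TOG unchanged).
Row 8 as worked: K P K P K P K P K P
The 6th stitch worked is P.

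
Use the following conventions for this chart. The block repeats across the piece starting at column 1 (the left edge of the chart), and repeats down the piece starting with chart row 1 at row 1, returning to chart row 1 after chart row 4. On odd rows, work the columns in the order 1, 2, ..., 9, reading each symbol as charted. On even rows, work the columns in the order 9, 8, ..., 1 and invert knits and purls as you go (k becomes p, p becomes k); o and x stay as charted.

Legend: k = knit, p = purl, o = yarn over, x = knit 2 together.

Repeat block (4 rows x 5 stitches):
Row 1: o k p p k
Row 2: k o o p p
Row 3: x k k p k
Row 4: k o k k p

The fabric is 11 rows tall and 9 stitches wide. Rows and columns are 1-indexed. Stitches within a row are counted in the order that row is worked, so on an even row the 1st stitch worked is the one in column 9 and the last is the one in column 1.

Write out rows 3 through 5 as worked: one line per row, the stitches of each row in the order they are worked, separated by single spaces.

Row 3: chart row 3, RS - tile across columns 1-9 and work as-is.
Row 4: chart row 4, WS - tiled (columns 1-9): k o k k p k o k k; work from column 9 back to 1 with k<->p swapped.
Row 5: chart row 1, RS - tile across columns 1-9 and work as-is.

Result:
x k k p k x k k p
p p o p k p p o p
o k p p k o k p p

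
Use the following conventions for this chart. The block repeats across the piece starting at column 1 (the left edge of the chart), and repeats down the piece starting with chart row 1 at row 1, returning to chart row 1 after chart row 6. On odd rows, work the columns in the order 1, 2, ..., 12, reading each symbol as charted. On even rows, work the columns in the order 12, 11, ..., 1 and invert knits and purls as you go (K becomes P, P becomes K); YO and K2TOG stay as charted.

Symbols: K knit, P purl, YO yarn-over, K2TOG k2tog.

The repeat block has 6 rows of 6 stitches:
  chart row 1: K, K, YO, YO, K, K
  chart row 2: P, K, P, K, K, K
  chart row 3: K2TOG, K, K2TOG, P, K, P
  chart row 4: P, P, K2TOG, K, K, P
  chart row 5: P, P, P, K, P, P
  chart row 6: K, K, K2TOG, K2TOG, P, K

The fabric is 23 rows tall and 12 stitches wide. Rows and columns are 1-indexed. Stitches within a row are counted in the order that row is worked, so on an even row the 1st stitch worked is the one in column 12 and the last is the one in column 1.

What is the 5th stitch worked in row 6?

Row 6: (6-1) mod 6 = 5, so use chart row 6. Even row -> WS.
Chart row 6 tiled across columns 1-12: K K K2TOG K2TOG P K K K K2TOG K2TOG P K
Wrong side: read the tiled row from column 12 down to 1 and exchange K with P (leave YO, K2TOG).
Row 6 as worked: P K K2TOG K2TOG P P P K K2TOG K2TOG P P
The 5th stitch worked is P.

== STITCH ==
P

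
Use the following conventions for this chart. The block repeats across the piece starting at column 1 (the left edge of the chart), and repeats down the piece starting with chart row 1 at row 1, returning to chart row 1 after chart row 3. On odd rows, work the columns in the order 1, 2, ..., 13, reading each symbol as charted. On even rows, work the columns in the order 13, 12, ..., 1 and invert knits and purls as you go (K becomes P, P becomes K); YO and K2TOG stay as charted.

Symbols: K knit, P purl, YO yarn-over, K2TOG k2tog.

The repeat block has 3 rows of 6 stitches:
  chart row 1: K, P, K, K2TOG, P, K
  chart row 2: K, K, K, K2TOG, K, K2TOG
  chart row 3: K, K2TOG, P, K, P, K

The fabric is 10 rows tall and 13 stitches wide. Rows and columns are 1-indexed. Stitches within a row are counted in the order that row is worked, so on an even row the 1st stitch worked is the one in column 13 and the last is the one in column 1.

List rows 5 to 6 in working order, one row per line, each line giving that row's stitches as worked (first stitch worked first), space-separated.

Row 5: chart row 2, RS - tile across columns 1-13 and work as-is.
Row 6: chart row 3, WS - tiled (columns 1-13): K K2TOG P K P K K K2TOG P K P K K; work from column 13 back to 1 with K<->P swapped.

Result:
K K K K2TOG K K2TOG K K K K2TOG K K2TOG K
P P K P K K2TOG P P K P K K2TOG P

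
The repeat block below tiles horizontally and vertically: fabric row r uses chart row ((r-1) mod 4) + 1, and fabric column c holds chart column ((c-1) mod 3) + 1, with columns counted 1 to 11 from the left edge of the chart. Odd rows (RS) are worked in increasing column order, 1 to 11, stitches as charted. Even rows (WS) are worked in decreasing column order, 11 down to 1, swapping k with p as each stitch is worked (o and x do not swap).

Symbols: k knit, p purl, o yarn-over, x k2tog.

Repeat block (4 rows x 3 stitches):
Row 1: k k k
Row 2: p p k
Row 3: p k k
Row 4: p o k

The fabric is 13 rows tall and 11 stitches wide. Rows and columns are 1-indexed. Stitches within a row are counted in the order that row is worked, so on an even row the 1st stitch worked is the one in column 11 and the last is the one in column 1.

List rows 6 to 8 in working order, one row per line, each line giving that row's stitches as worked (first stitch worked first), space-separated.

Row 6: chart row 2, WS - tiled (columns 1-11): p p k p p k p p k p p; work from column 11 back to 1 with k<->p swapped.
Row 7: chart row 3, RS - tile across columns 1-11 and work as-is.
Row 8: chart row 4, WS - tiled (columns 1-11): p o k p o k p o k p o; work from column 11 back to 1 with k<->p swapped.

Result:
k k p k k p k k p k k
p k k p k k p k k p k
o k p o k p o k p o k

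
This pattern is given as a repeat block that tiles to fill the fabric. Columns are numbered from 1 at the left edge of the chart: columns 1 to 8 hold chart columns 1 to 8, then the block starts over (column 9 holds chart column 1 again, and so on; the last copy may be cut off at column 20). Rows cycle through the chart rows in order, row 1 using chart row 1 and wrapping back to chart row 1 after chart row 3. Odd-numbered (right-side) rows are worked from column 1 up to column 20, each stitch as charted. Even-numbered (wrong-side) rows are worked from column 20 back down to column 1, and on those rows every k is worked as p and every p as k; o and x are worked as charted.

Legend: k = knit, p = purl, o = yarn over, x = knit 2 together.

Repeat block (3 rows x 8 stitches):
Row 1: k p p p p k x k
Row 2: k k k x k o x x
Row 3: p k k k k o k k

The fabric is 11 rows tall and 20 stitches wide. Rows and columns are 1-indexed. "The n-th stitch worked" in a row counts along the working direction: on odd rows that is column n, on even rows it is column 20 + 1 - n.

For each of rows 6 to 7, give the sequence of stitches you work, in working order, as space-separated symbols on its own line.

Row 6: chart row 3, WS - tiled (columns 1-20): p k k k k o k k p k k k k o k k p k k k; work from column 20 back to 1 with k<->p swapped.
Row 7: chart row 1, RS - tile across columns 1-20 and work as-is.

Result:
p p p k p p o p p p p k p p o p p p p k
k p p p p k x k k p p p p k x k k p p p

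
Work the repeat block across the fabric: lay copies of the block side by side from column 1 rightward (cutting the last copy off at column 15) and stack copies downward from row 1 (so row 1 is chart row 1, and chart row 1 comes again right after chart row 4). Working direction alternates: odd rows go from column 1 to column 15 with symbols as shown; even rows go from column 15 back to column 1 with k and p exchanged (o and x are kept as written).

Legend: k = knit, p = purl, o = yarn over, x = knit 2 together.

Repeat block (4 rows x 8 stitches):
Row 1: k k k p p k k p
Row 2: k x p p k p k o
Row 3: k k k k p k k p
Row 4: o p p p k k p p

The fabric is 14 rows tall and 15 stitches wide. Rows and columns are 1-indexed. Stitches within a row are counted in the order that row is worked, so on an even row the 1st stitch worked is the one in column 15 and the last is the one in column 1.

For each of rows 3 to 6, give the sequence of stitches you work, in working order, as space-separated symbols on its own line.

Row 3: chart row 3, RS - tile across columns 1-15 and work as-is.
Row 4: chart row 4, WS - tiled (columns 1-15): o p p p k k p p o p p p k k p; work from column 15 back to 1 with k<->p swapped.
Row 5: chart row 1, RS - tile across columns 1-15 and work as-is.
Row 6: chart row 2, WS - tiled (columns 1-15): k x p p k p k o k x p p k p k; work from column 15 back to 1 with k<->p swapped.

Result:
k k k k p k k p k k k k p k k
k p p k k k o k k p p k k k o
k k k p p k k p k k k p p k k
p k p k k x p o p k p k k x p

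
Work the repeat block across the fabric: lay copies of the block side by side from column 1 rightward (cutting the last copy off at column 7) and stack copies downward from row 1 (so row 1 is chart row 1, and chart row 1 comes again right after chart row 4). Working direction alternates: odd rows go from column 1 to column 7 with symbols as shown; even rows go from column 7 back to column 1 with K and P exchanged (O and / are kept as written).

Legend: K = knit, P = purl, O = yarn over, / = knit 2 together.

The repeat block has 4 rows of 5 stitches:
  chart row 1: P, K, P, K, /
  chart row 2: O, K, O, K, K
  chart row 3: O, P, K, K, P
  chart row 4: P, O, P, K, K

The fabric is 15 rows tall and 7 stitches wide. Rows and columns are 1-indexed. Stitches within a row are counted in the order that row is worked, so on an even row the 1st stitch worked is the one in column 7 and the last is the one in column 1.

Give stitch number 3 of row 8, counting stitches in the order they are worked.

Row 8 uses chart row ((8-1) mod 4)+1 = 4. Row 8 is even, so WS.
Chart row 4 tiled across columns 1-7: P O P K K P O
WS row: flip the tiled sequence (start at column 7) and apply K<->P; O and / stay.
Row 8 as worked: O K P P K O K
Stitch 3 in working order -> P

Stitch:
P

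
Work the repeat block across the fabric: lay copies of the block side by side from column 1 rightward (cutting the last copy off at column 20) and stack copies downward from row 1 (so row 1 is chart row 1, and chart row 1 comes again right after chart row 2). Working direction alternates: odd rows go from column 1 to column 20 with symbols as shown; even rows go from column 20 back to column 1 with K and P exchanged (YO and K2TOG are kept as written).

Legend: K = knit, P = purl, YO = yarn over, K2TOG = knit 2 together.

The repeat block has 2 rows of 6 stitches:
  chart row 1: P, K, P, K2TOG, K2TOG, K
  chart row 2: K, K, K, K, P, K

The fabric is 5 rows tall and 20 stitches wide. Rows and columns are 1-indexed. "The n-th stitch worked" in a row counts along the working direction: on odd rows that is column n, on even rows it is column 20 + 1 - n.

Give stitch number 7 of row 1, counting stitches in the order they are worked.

== STITCH ==
P

Derivation:
Row 1 uses chart row ((1-1) mod 2)+1 = 1. Row 1 is odd, so RS.
Chart row 1 tiled across columns 1-20: P K P K2TOG K2TOG K P K P K2TOG K2TOG K P K P K2TOG K2TOG K P K
Right side: take the tiled row as-is (worked left to right from column 1).
The 7th stitch worked is P.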